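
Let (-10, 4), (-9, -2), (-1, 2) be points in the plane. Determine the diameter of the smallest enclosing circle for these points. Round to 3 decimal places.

9.646

Call the three points A, B, C in the order given.
Side lengths²: AB² = 37, AC² = 85, BC² = 80.
Since AC² = 85 < 80 + 37 = 117, the triangle is acute, so the smallest enclosing circle is the circumcircle.
Circumcentre = (-151/26, 21/13), r² = 15725/676.
Diameter = 2r = 2√(15725/676) ≈ 9.646.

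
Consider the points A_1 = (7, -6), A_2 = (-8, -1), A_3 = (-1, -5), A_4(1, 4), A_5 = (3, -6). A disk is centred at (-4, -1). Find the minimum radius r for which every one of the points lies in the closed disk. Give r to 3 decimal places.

The required radius is the distance from (-4, -1) to the farthest point.
Squared distances: 146, 16, 25, 50, 74.
Maximum is 146, attained at A_1.
r = √146 ≈ 12.083.

12.083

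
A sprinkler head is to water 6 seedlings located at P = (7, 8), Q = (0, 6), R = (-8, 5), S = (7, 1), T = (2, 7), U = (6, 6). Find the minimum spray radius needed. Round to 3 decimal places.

The minimum enclosing circle of a finite set is fixed by two of the points (as a diameter) or three (as a circumcircle).
The minimum enclosing circle is determined by three boundary points: P, R, S.
Their circumcentre is (-0.1, 4.5) with r² = 62.66.
The farthest remaining point U is at distance² 39.46 ≤ 62.66.
r = √(62.66) ≈ 7.916.

7.916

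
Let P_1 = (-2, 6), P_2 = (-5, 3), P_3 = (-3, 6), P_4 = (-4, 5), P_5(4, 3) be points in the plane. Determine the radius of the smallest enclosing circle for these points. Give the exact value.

4.5

A smallest enclosing disk is always determined by at most three of the input points on its boundary.
The farthest pair is P_2–P_5 with squared distance 81. The circle on this segment as diameter has centre (-0.5, 3) and r² = 81/4 = 20.25.
Check P_1: distance² to centre = 11.25 ≤ 20.25, so it lies inside.
All remaining points lie in this disk, and no smaller disk contains both endpoints, so this is the minimum enclosing circle.
r = √(20.25) = 4.5.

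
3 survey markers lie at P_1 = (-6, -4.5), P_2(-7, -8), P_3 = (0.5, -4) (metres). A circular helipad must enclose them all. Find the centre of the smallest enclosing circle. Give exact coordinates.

(-3.25, -6)

Side lengths²: P_1P_2² = 13.25, P_1P_3² = 42.5, P_2P_3² = 72.25.
Since P_2P_3² = 72.25 ≥ 42.5 + 13.25 = 55.75, the angle opposite P_2P_3 is not acute, so the smallest enclosing circle has P_2P_3 as diameter.
Centre = midpoint of P_2P_3 = (-3.25, -6), r² = 72.25/4 = 18.0625.
Centre = (-3.25, -6).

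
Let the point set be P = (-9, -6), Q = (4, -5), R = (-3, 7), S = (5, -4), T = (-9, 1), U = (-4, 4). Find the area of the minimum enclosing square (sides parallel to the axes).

The bounding box has width 14 and height 13.
An axis-aligned square enclosing the set must have side ≥ max(width, height).
So the minimum side is max(14, 13) = 14.
Area = 14² = 196.

196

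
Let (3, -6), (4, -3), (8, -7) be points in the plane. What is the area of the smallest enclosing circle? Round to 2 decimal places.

Call the three points A, B, C in the order given.
Side lengths²: AB² = 10, AC² = 26, BC² = 32.
Since BC² = 32 < 26 + 10 = 36, the triangle is acute, so the smallest enclosing circle is the circumcircle.
Circumcentre = (5.75, -5.25), r² = 8.125.
Area = π·r² = π·8.125 ≈ 25.53.

25.53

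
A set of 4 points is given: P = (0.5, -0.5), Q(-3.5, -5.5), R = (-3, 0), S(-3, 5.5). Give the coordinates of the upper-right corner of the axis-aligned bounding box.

x-range [-3.5, 0.5], y-range [-5.5, 5.5].
The upper-right corner is (0.5, 5.5).

(0.5, 5.5)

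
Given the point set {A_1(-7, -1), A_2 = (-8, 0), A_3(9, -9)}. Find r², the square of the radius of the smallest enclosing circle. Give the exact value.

92.5

Side lengths²: A_1A_2² = 2, A_1A_3² = 320, A_2A_3² = 370.
Since A_2A_3² = 370 ≥ 320 + 2 = 322, the angle opposite A_2A_3 is not acute, so the smallest enclosing circle has A_2A_3 as diameter.
Centre = midpoint of A_2A_3 = (0.5, -4.5), r² = 370/4 = 92.5.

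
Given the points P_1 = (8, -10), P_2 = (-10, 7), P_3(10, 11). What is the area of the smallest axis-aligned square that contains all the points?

441

The bounding box has width 20 and height 21.
An axis-aligned square enclosing the set must have side ≥ max(width, height).
So the minimum side is max(20, 21) = 21.
Area = 21² = 441.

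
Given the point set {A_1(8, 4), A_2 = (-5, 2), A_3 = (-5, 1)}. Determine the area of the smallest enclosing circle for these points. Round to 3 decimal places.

139.801

Side lengths²: A_1A_2² = 173, A_1A_3² = 178, A_2A_3² = 1.
Since A_1A_3² = 178 ≥ 173 + 1 = 174, the angle opposite A_1A_3 is not acute, so the smallest enclosing circle has A_1A_3 as diameter.
Centre = midpoint of A_1A_3 = (1.5, 2.5), r² = 178/4 = 44.5.
Area = π·r² = π·44.5 ≈ 139.801.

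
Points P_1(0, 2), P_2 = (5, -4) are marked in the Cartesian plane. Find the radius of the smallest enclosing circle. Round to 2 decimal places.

The smallest circle enclosing two points has them as diameter endpoints.
Centre = midpoint = (2.5, -1); r² = |P_1P_2|²/4 = 61/4 = 15.25.
r = √(15.25) ≈ 3.91.

3.91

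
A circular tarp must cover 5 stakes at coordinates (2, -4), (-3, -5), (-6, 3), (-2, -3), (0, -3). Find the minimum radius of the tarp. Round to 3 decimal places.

5.315

The farthest pair is (2, -4)–(-6, 3) with squared distance 113. The circle on this segment as diameter has centre (-2, -0.5) and r² = 113/4 = 28.25.
Check (-3, -5): distance² to centre = 21.25 ≤ 28.25, so it lies inside.
All remaining points lie in this disk, and no smaller disk contains both endpoints, so this is the minimum enclosing circle.
r = √(28.25) ≈ 5.315.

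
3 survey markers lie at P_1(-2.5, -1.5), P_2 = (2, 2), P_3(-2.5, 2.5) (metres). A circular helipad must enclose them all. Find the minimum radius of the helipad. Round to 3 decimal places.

Side lengths²: P_1P_2² = 32.5, P_1P_3² = 16, P_2P_3² = 20.5.
Since P_1P_2² = 32.5 < 20.5 + 16 = 36.5, the triangle is acute, so the smallest enclosing circle is the circumcircle.
Circumcentre = (-4/9, 0.5), r² = 2665/324.
r = √(2665/324) ≈ 2.868.

2.868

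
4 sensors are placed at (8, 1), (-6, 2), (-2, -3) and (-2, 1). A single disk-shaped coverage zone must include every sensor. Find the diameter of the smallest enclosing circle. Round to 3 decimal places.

14.036

The minimum enclosing circle of a finite set is fixed by two of the points (as a diameter) or three (as a circumcircle).
The farthest pair is (8, 1)–(-6, 2) with squared distance 197. The circle on this segment as diameter has centre (1, 1.5) and r² = 197/4 = 49.25.
Check (-2, -3): distance² to centre = 29.25 ≤ 49.25, so it lies inside.
All remaining points lie in this disk, and no smaller disk contains both endpoints, so this is the minimum enclosing circle.
Diameter = 2r = 2√(49.25) ≈ 14.036.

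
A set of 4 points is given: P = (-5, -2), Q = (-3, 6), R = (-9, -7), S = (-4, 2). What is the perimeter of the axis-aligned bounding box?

38

Width = max x − min x = -3 − (-9) = 6.
Height = max y − min y = 6 − (-7) = 13.
Perimeter = 2(6 + 13) = 38.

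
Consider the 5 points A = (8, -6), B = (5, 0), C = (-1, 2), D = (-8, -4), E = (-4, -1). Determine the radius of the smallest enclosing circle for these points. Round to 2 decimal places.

By Welzl's lemma the MEC is supported by two points (diametrically opposite) or three points (on a circumcircle).
The farthest pair is A–D with squared distance 260. The circle on this segment as diameter has centre (0, -5) and r² = 260/4 = 65.
Check B: distance² to centre = 50 ≤ 65, so it lies inside.
All remaining points lie in this disk, and no smaller disk contains both endpoints, so this is the minimum enclosing circle.
r = √65 ≈ 8.06.

8.06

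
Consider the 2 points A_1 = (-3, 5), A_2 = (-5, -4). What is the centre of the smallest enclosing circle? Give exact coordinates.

The smallest circle enclosing two points has them as diameter endpoints.
Centre = midpoint = (-4, 0.5); r² = |A_1A_2|²/4 = 85/4 = 21.25.
Centre = (-4, 0.5).

(-4, 0.5)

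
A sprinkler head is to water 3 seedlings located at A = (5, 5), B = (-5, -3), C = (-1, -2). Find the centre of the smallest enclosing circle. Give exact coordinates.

Side lengths²: AB² = 164, AC² = 85, BC² = 17.
Since AB² = 164 ≥ 85 + 17 = 102, the angle opposite AB is not acute, so the smallest enclosing circle has AB as diameter.
Centre = midpoint of AB = (0, 1), r² = 164/4 = 41.
Centre = (0, 1).

(0, 1)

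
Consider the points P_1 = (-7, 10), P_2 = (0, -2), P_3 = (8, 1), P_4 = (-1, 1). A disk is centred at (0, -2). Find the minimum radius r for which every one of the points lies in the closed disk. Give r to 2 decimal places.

The required radius is the distance from (0, -2) to the farthest point.
Squared distances: 193, 0, 73, 10.
Maximum is 193, attained at P_1.
r = √193 ≈ 13.89.

13.89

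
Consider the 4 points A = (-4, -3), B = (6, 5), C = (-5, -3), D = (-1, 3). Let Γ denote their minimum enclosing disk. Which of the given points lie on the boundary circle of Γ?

B, C

The minimum enclosing circle of a finite set is fixed by two of the points (as a diameter) or three (as a circumcircle).
The farthest pair is B–C with squared distance 185. The circle on this segment as diameter has centre (0.5, 1) and r² = 185/4 = 46.25.
Check A: distance² to centre = 36.25 ≤ 46.25, so it lies inside.
All remaining points lie in this disk, and no smaller disk contains both endpoints, so this is the minimum enclosing circle.
The points at distance exactly r from the centre are B, C — 2 points.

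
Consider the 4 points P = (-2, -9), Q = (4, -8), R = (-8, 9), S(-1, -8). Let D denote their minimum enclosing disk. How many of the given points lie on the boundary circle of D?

A smallest enclosing disk is always determined by at most three of the input points on its boundary.
The farthest pair is Q–R with squared distance 433. The circle on this segment as diameter has centre (-2, 0.5) and r² = 433/4 = 108.25.
Check P: distance² to centre = 90.25 ≤ 108.25, so it lies inside.
All remaining points lie in this disk, and no smaller disk contains both endpoints, so this is the minimum enclosing circle.
The points at distance exactly r from the centre are Q, R — 2 points.

2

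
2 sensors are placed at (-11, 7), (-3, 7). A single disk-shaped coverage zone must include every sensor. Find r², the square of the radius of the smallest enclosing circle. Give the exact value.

16

The smallest circle enclosing two points has them as diameter endpoints.
Centre = midpoint = (-7, 7); r² = |(-11, 7)−(-3, 7)|²/4 = 64/4 = 16.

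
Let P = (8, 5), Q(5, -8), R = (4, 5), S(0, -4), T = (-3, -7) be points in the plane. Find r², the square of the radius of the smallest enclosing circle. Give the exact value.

66.25

A smallest enclosing disk is always determined by at most three of the input points on its boundary.
The farthest pair is P–T with squared distance 265. The circle on this segment as diameter has centre (2.5, -1) and r² = 265/4 = 66.25.
Check Q: distance² to centre = 55.25 ≤ 66.25, so it lies inside.
All remaining points lie in this disk, and no smaller disk contains both endpoints, so this is the minimum enclosing circle.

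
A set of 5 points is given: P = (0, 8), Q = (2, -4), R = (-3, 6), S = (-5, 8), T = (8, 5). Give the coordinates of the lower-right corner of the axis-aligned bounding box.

(8, -4)

x-range [-5, 8], y-range [-4, 8].
The lower-right corner is (8, -4).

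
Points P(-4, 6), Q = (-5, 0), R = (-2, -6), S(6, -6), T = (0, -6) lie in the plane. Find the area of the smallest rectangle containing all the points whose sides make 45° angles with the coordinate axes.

110

In coordinates u = x + y, v = x − y the rectangle is axis-aligned; the map (x,y)→(u,v) scales areas by 2.
u-values: 2, -5, -8, 0, -6; range = 2 − (-8) = 10.
v-values: -10, -5, 4, 12, 6; range = 12 − (-10) = 22.
Area = (10 × 22) / 2 = 110.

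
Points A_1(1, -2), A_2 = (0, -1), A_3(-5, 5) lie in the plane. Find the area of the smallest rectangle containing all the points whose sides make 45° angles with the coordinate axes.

In coordinates u = x + y, v = x − y the rectangle is axis-aligned; the map (x,y)→(u,v) scales areas by 2.
u-values: -1, -1, 0; range = 0 − (-1) = 1.
v-values: 3, 1, -10; range = 3 − (-10) = 13.
Area = (1 × 13) / 2 = 6.5.

6.5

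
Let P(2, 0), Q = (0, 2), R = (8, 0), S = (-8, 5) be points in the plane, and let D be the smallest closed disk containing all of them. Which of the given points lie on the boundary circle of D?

By Welzl's lemma the MEC is supported by two points (diametrically opposite) or three points (on a circumcircle).
The farthest pair is R–S with squared distance 281. The circle on this segment as diameter has centre (0, 2.5) and r² = 281/4 = 70.25.
Check P: distance² to centre = 10.25 ≤ 70.25, so it lies inside.
All remaining points lie in this disk, and no smaller disk contains both endpoints, so this is the minimum enclosing circle.
The points at distance exactly r from the centre are R, S — 2 points.

R, S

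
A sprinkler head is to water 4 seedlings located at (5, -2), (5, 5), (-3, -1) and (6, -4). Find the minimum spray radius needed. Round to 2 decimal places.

5.51

The minimum enclosing circle is determined by three boundary points: (5, 5), (-3, -1), (6, -4).
Their circumcentre is (31/13, 2/13) with r² = 5125/169.
The farthest remaining point (5, -2) is at distance² 1940/169 ≤ 5125/169.
r = √(5125/169) ≈ 5.51.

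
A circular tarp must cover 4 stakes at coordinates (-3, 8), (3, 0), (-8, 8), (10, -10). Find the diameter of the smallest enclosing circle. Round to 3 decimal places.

A smallest enclosing disk is always determined by at most three of the input points on its boundary.
The farthest pair is (-8, 8)–(10, -10) with squared distance 648. The circle on this segment as diameter has centre (1, -1) and r² = 648/4 = 162.
Check (-3, 8): distance² to centre = 97 ≤ 162, so it lies inside.
All remaining points lie in this disk, and no smaller disk contains both endpoints, so this is the minimum enclosing circle.
Diameter = 2r = 2√162 ≈ 25.456.

25.456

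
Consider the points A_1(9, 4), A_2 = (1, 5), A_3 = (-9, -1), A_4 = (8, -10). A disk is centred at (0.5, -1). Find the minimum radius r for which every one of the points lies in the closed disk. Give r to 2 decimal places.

11.72

The required radius is the distance from (0.5, -1) to the farthest point.
Squared distances: 97.25, 36.25, 90.25, 137.25.
Maximum is 137.25, attained at A_4.
r = √(137.25) ≈ 11.72.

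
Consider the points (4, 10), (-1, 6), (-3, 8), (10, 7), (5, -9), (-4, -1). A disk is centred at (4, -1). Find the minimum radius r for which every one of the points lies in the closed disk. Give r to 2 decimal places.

The required radius is the distance from (4, -1) to the farthest point.
Squared distances: 121, 74, 130, 100, 65, 64.
Maximum is 130, attained at (-3, 8).
r = √130 ≈ 11.40.

11.40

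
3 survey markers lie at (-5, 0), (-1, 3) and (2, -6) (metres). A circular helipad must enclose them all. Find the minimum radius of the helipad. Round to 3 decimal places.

Call the three points A, B, C in the order given.
Side lengths²: AB² = 25, AC² = 85, BC² = 90.
Since BC² = 90 < 85 + 25 = 110, the triangle is acute, so the smallest enclosing circle is the circumcircle.
Circumcentre = (-0.5, -11/6), r² = 425/18.
r = √(425/18) ≈ 4.859.

4.859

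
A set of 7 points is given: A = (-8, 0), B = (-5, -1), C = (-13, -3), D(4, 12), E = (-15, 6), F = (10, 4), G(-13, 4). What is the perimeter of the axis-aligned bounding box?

Width = max x − min x = 10 − (-15) = 25.
Height = max y − min y = 12 − (-3) = 15.
Perimeter = 2(25 + 15) = 80.

80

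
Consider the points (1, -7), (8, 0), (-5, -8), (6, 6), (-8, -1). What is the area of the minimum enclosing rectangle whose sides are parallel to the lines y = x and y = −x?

In coordinates u = x + y, v = x − y the rectangle is axis-aligned; the map (x,y)→(u,v) scales areas by 2.
u-values: -6, 8, -13, 12, -9; range = 12 − (-13) = 25.
v-values: 8, 8, 3, 0, -7; range = 8 − (-7) = 15.
Area = (25 × 15) / 2 = 187.5.

187.5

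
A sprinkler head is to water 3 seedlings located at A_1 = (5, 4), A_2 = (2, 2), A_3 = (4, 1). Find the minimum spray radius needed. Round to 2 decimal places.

1.82

Side lengths²: A_1A_2² = 13, A_1A_3² = 10, A_2A_3² = 5.
Since A_1A_2² = 13 < 10 + 5 = 15, the triangle is acute, so the smallest enclosing circle is the circumcircle.
Circumcentre = (51/14, 39/14), r² = 325/98.
r = √(325/98) ≈ 1.82.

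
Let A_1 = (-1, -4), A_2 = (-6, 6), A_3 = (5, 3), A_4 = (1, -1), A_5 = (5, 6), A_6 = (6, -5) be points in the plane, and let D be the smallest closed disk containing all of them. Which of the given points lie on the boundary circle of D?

A_2, A_6

The farthest pair is A_2–A_6 with squared distance 265. The circle on this segment as diameter has centre (0, 0.5) and r² = 265/4 = 66.25.
Check A_1: distance² to centre = 21.25 ≤ 66.25, so it lies inside.
All remaining points lie in this disk, and no smaller disk contains both endpoints, so this is the minimum enclosing circle.
The points at distance exactly r from the centre are A_2, A_6 — 2 points.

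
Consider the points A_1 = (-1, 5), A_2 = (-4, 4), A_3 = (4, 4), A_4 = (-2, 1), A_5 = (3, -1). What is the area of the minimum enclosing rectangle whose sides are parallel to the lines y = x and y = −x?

54

In coordinates u = x + y, v = x − y the rectangle is axis-aligned; the map (x,y)→(u,v) scales areas by 2.
u-values: 4, 0, 8, -1, 2; range = 8 − (-1) = 9.
v-values: -6, -8, 0, -3, 4; range = 4 − (-8) = 12.
Area = (9 × 12) / 2 = 54.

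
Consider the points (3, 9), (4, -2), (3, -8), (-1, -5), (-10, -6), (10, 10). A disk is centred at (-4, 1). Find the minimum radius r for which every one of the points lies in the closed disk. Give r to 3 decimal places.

16.643

The required radius is the distance from (-4, 1) to the farthest point.
Squared distances: 113, 73, 130, 45, 85, 277.
Maximum is 277, attained at (10, 10).
r = √277 ≈ 16.643.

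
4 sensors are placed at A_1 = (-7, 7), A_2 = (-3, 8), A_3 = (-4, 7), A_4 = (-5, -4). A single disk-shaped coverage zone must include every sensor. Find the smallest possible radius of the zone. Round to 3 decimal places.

6.083

By Welzl's lemma the MEC is supported by two points (diametrically opposite) or three points (on a circumcircle).
The farthest pair is A_2–A_4 with squared distance 148. The circle on this segment as diameter has centre (-4, 2) and r² = 148/4 = 37.
Check A_1: distance² to centre = 34 ≤ 37, so it lies inside.
All remaining points lie in this disk, and no smaller disk contains both endpoints, so this is the minimum enclosing circle.
r = √37 ≈ 6.083.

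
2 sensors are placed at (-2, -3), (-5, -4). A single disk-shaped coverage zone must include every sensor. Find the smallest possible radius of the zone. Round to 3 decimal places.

The smallest circle enclosing two points has them as diameter endpoints.
Centre = midpoint = (-3.5, -3.5); r² = |(-2, -3)−(-5, -4)|²/4 = 10/4 = 2.5.
r = √(2.5) ≈ 1.581.

1.581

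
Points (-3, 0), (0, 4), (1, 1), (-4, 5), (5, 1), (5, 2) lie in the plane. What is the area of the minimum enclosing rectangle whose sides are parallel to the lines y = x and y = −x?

In coordinates u = x + y, v = x − y the rectangle is axis-aligned; the map (x,y)→(u,v) scales areas by 2.
u-values: -3, 4, 2, 1, 6, 7; range = 7 − (-3) = 10.
v-values: -3, -4, 0, -9, 4, 3; range = 4 − (-9) = 13.
Area = (10 × 13) / 2 = 65.

65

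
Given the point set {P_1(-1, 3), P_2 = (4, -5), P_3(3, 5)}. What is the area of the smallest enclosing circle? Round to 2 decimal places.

80.04

Side lengths²: P_1P_2² = 89, P_1P_3² = 20, P_2P_3² = 101.
Since P_2P_3² = 101 < 89 + 20 = 109, the triangle is acute, so the smallest enclosing circle is the circumcircle.
Circumcentre = (127/42, -1/21), r² = 44945/1764.
Area = π·r² = π·44945/1764 ≈ 80.04.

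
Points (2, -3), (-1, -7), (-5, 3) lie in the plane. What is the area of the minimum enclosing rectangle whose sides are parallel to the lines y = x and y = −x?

In coordinates u = x + y, v = x − y the rectangle is axis-aligned; the map (x,y)→(u,v) scales areas by 2.
u-values: -1, -8, -2; range = -1 − (-8) = 7.
v-values: 5, 6, -8; range = 6 − (-8) = 14.
Area = (7 × 14) / 2 = 49.

49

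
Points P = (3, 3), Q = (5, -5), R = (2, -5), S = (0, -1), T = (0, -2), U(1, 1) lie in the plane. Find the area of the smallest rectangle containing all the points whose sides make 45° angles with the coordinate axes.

45

In coordinates u = x + y, v = x − y the rectangle is axis-aligned; the map (x,y)→(u,v) scales areas by 2.
u-values: 6, 0, -3, -1, -2, 2; range = 6 − (-3) = 9.
v-values: 0, 10, 7, 1, 2, 0; range = 10 − 0 = 10.
Area = (9 × 10) / 2 = 45.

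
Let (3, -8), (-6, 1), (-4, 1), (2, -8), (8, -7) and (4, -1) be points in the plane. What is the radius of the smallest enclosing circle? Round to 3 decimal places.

The minimum enclosing circle of a finite set is fixed by two of the points (as a diameter) or three (as a circumcircle).
The farthest pair is (-6, 1)–(8, -7) with squared distance 260. The circle on this segment as diameter has centre (1, -3) and r² = 260/4 = 65.
Check (3, -8): distance² to centre = 29 ≤ 65, so it lies inside.
All remaining points lie in this disk, and no smaller disk contains both endpoints, so this is the minimum enclosing circle.
r = √65 ≈ 8.062.

8.062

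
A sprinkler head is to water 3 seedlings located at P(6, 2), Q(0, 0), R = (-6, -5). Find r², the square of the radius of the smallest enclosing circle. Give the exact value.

48.25

Side lengths²: PQ² = 40, PR² = 193, QR² = 61.
Since PR² = 193 ≥ 61 + 40 = 101, the angle opposite PR is not acute, so the smallest enclosing circle has PR as diameter.
Centre = midpoint of PR = (0, -1.5), r² = 193/4 = 48.25.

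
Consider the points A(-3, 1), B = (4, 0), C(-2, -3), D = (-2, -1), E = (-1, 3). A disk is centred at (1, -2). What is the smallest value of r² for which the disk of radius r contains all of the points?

29

The required radius is the distance from (1, -2) to the farthest point.
Squared distances: 25, 13, 10, 10, 29.
Maximum is 29, attained at E.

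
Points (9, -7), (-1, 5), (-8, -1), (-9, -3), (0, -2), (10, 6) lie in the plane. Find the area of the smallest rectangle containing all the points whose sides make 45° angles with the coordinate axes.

322

In coordinates u = x + y, v = x − y the rectangle is axis-aligned; the map (x,y)→(u,v) scales areas by 2.
u-values: 2, 4, -9, -12, -2, 16; range = 16 − (-12) = 28.
v-values: 16, -6, -7, -6, 2, 4; range = 16 − (-7) = 23.
Area = (28 × 23) / 2 = 322.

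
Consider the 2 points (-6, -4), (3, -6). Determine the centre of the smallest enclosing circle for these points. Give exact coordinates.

(-1.5, -5)

The smallest circle enclosing two points has them as diameter endpoints.
Centre = midpoint = (-1.5, -5); r² = |(-6, -4)−(3, -6)|²/4 = 85/4 = 21.25.
Centre = (-1.5, -5).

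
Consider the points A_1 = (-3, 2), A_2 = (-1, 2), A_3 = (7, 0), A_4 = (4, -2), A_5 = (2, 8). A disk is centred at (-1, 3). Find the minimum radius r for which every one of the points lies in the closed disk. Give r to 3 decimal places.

8.544

The required radius is the distance from (-1, 3) to the farthest point.
Squared distances: 5, 1, 73, 50, 34.
Maximum is 73, attained at A_3.
r = √73 ≈ 8.544.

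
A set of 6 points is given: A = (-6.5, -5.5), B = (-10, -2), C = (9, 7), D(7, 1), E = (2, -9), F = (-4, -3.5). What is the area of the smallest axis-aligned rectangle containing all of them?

x ranges over [-10, 9], width 19.
y ranges over [-9, 7], height 16.
Area = 19 × 16 = 304.

304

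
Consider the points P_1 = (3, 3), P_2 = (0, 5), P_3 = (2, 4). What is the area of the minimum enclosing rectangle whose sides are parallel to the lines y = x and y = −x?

2.5

In coordinates u = x + y, v = x − y the rectangle is axis-aligned; the map (x,y)→(u,v) scales areas by 2.
u-values: 6, 5, 6; range = 6 − 5 = 1.
v-values: 0, -5, -2; range = 0 − (-5) = 5.
Area = (1 × 5) / 2 = 2.5.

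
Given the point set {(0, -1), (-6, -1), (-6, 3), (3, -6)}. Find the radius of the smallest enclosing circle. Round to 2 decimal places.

By Welzl's lemma the MEC is supported by two points (diametrically opposite) or three points (on a circumcircle).
The farthest pair is (-6, 3)–(3, -6) with squared distance 162. The circle on this segment as diameter has centre (-1.5, -1.5) and r² = 162/4 = 40.5.
Check (0, -1): distance² to centre = 2.5 ≤ 40.5, so it lies inside.
All remaining points lie in this disk, and no smaller disk contains both endpoints, so this is the minimum enclosing circle.
r = √(40.5) ≈ 6.36.

6.36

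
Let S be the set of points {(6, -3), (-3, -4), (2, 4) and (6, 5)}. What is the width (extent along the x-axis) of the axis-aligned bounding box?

9

max x = 6, min x = -3, so width = 9.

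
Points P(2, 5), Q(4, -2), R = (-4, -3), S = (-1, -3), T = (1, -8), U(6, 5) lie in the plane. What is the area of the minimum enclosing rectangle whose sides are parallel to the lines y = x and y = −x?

In coordinates u = x + y, v = x − y the rectangle is axis-aligned; the map (x,y)→(u,v) scales areas by 2.
u-values: 7, 2, -7, -4, -7, 11; range = 11 − (-7) = 18.
v-values: -3, 6, -1, 2, 9, 1; range = 9 − (-3) = 12.
Area = (18 × 12) / 2 = 108.

108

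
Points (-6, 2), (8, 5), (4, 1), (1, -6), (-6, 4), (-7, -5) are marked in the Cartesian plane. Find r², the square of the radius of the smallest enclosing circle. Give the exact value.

81.25

By Welzl's lemma the MEC is supported by two points (diametrically opposite) or three points (on a circumcircle).
The farthest pair is (8, 5)–(-7, -5) with squared distance 325. The circle on this segment as diameter has centre (0.5, 0) and r² = 325/4 = 81.25.
Check (-6, 2): distance² to centre = 46.25 ≤ 81.25, so it lies inside.
All remaining points lie in this disk, and no smaller disk contains both endpoints, so this is the minimum enclosing circle.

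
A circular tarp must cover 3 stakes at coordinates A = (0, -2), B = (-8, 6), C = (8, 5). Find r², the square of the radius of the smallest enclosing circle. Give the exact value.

64.25

Side lengths²: AB² = 128, AC² = 113, BC² = 257.
Since BC² = 257 ≥ 128 + 113 = 241, the angle opposite BC is not acute, so the smallest enclosing circle has BC as diameter.
Centre = midpoint of BC = (0, 5.5), r² = 257/4 = 64.25.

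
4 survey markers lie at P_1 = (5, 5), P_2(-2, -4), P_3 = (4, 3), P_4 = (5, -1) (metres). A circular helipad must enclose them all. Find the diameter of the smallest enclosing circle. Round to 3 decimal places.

The farthest pair is P_1–P_2 with squared distance 130. The circle on this segment as diameter has centre (1.5, 0.5) and r² = 130/4 = 32.5.
Check P_3: distance² to centre = 12.5 ≤ 32.5, so it lies inside.
All remaining points lie in this disk, and no smaller disk contains both endpoints, so this is the minimum enclosing circle.
Diameter = 2r = 2√(32.5) ≈ 11.402.

11.402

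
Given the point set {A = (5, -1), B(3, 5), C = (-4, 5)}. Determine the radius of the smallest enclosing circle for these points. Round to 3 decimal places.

Side lengths²: AB² = 40, AC² = 117, BC² = 49.
Since AC² = 117 ≥ 49 + 40 = 89, the angle opposite AC is not acute, so the smallest enclosing circle has AC as diameter.
Centre = midpoint of AC = (0.5, 2), r² = 117/4 = 29.25.
r = √(29.25) ≈ 5.408.

5.408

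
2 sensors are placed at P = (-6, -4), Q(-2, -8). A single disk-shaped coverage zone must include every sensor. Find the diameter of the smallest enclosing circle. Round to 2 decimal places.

The smallest circle enclosing two points has them as diameter endpoints.
Centre = midpoint = (-4, -6); r² = |PQ|²/4 = 32/4 = 8.
Diameter = 2r = 2√8 ≈ 5.66.

5.66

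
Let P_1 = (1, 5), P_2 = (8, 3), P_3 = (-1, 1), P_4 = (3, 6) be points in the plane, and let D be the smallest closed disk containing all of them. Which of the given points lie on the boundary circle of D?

The farthest pair is P_2–P_3 with squared distance 85. The circle on this segment as diameter has centre (3.5, 2) and r² = 85/4 = 21.25.
Check P_1: distance² to centre = 15.25 ≤ 21.25, so it lies inside.
All remaining points lie in this disk, and no smaller disk contains both endpoints, so this is the minimum enclosing circle.
The points at distance exactly r from the centre are P_2, P_3 — 2 points.

P_2, P_3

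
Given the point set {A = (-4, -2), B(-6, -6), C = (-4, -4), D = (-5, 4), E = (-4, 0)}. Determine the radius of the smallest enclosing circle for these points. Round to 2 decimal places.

The farthest pair is B–D with squared distance 101. The circle on this segment as diameter has centre (-5.5, -1) and r² = 101/4 = 25.25.
Check A: distance² to centre = 3.25 ≤ 25.25, so it lies inside.
All remaining points lie in this disk, and no smaller disk contains both endpoints, so this is the minimum enclosing circle.
r = √(25.25) ≈ 5.02.

5.02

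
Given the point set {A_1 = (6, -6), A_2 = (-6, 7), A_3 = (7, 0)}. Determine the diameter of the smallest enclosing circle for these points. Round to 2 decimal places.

Side lengths²: A_1A_2² = 313, A_1A_3² = 37, A_2A_3² = 218.
Since A_1A_2² = 313 ≥ 218 + 37 = 255, the angle opposite A_1A_2 is not acute, so the smallest enclosing circle has A_1A_2 as diameter.
Centre = midpoint of A_1A_2 = (0, 0.5), r² = 313/4 = 78.25.
Diameter = 2r = 2√(78.25) ≈ 17.69.

17.69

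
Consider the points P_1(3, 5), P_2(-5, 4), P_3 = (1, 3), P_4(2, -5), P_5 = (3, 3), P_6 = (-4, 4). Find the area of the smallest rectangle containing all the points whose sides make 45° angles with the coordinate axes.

88

In coordinates u = x + y, v = x − y the rectangle is axis-aligned; the map (x,y)→(u,v) scales areas by 2.
u-values: 8, -1, 4, -3, 6, 0; range = 8 − (-3) = 11.
v-values: -2, -9, -2, 7, 0, -8; range = 7 − (-9) = 16.
Area = (11 × 16) / 2 = 88.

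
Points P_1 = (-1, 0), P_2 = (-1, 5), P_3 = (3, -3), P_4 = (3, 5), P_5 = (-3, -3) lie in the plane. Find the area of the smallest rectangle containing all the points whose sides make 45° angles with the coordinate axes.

In coordinates u = x + y, v = x − y the rectangle is axis-aligned; the map (x,y)→(u,v) scales areas by 2.
u-values: -1, 4, 0, 8, -6; range = 8 − (-6) = 14.
v-values: -1, -6, 6, -2, 0; range = 6 − (-6) = 12.
Area = (14 × 12) / 2 = 84.

84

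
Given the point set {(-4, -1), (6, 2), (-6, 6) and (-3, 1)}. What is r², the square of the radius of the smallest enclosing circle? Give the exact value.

The minimum enclosing circle is determined by three boundary points: (-4, -1), (6, 2), (-6, 6).
Their circumcentre is (-1/38, 149/38) with r² = 28885/722.
The farthest remaining point (-3, 1) is at distance² 12545/722 ≤ 28885/722.

28885/722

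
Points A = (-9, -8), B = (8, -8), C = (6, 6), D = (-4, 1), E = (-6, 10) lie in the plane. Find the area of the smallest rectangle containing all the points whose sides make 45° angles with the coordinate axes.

In coordinates u = x + y, v = x − y the rectangle is axis-aligned; the map (x,y)→(u,v) scales areas by 2.
u-values: -17, 0, 12, -3, 4; range = 12 − (-17) = 29.
v-values: -1, 16, 0, -5, -16; range = 16 − (-16) = 32.
Area = (29 × 32) / 2 = 464.

464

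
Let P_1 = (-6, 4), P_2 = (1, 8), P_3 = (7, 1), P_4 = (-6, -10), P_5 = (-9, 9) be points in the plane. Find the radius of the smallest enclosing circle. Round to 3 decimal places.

10.464

By Welzl's lemma the MEC is supported by two points (diametrically opposite) or three points (on a circumcircle).
The minimum enclosing circle is determined by three boundary points: P_3, P_4, P_5.
Their circumcentre is (-24/7, 1/7) with r² = 5365/49.
The farthest remaining point P_2 is at distance² 3986/49 ≤ 5365/49.
r = √(5365/49) ≈ 10.464.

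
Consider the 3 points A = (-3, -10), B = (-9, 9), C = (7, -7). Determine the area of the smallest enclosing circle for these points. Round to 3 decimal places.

Side lengths²: AB² = 397, AC² = 109, BC² = 512.
Since BC² = 512 ≥ 397 + 109 = 506, the angle opposite BC is not acute, so the smallest enclosing circle has BC as diameter.
Centre = midpoint of BC = (-1, 1), r² = 512/4 = 128.
Area = π·r² = π·128 ≈ 402.124.

402.124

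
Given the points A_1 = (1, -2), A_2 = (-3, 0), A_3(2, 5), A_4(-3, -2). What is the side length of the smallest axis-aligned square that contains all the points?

7

The bounding box has width 5 and height 7.
An axis-aligned square enclosing the set must have side ≥ max(width, height).
So the minimum side is max(5, 7) = 7.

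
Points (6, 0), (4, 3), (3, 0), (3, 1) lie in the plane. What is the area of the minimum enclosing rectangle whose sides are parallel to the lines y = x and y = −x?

10

In coordinates u = x + y, v = x − y the rectangle is axis-aligned; the map (x,y)→(u,v) scales areas by 2.
u-values: 6, 7, 3, 4; range = 7 − 3 = 4.
v-values: 6, 1, 3, 2; range = 6 − 1 = 5.
Area = (4 × 5) / 2 = 10.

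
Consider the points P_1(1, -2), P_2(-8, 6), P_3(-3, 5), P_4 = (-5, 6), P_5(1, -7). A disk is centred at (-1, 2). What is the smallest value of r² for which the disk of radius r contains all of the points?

The required radius is the distance from (-1, 2) to the farthest point.
Squared distances: 20, 65, 13, 32, 85.
Maximum is 85, attained at P_5.

85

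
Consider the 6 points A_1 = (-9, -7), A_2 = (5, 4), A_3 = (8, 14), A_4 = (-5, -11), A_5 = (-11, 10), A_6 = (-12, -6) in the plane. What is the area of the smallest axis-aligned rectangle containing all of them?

500

x ranges over [-12, 8], width 20.
y ranges over [-11, 14], height 25.
Area = 20 × 25 = 500.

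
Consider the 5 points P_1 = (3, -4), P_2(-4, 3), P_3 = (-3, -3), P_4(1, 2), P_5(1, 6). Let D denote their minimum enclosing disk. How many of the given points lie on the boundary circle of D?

3

A smallest enclosing disk is always determined by at most three of the input points on its boundary.
The minimum enclosing circle is determined by three boundary points: P_1, P_3, P_5.
Their circumcentre is (41/58, 43/58) with r² = 46657/1682.
The farthest remaining point P_2 is at distance² 45845/1682 ≤ 46657/1682.
The points at distance exactly r from the centre are P_1, P_3, P_5 — 3 points.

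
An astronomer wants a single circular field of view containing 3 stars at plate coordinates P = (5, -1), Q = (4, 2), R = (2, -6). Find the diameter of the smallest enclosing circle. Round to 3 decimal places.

Side lengths²: PQ² = 10, PR² = 34, QR² = 68.
Since QR² = 68 ≥ 34 + 10 = 44, the angle opposite QR is not acute, so the smallest enclosing circle has QR as diameter.
Centre = midpoint of QR = (3, -2), r² = 68/4 = 17.
Diameter = 2r = 2√17 ≈ 8.246.

8.246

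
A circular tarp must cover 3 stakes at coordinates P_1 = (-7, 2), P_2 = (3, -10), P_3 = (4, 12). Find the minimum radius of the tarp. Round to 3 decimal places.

Side lengths²: P_1P_2² = 244, P_1P_3² = 221, P_2P_3² = 485.
Since P_2P_3² = 485 ≥ 244 + 221 = 465, the angle opposite P_2P_3 is not acute, so the smallest enclosing circle has P_2P_3 as diameter.
Centre = midpoint of P_2P_3 = (3.5, 1), r² = 485/4 = 121.25.
r = √(121.25) ≈ 11.011.

11.011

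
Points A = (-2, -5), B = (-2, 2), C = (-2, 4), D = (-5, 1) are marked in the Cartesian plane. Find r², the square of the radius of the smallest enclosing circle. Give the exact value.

The minimum enclosing circle of a finite set is fixed by two of the points (as a diameter) or three (as a circumcircle).
The farthest pair is A–C with squared distance 81. The circle on this segment as diameter has centre (-2, -0.5) and r² = 81/4 = 20.25.
Check B: distance² to centre = 6.25 ≤ 20.25, so it lies inside.
All remaining points lie in this disk, and no smaller disk contains both endpoints, so this is the minimum enclosing circle.

20.25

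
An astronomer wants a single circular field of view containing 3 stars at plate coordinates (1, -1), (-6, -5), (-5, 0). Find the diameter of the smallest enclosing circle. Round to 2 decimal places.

Call the three points A, B, C in the order given.
Side lengths²: AB² = 65, AC² = 37, BC² = 26.
Since AB² = 65 ≥ 37 + 26 = 63, the angle opposite AB is not acute, so the smallest enclosing circle has AB as diameter.
Centre = midpoint of AB = (-2.5, -3), r² = 65/4 = 16.25.
Diameter = 2r = 2√(16.25) ≈ 8.06.

8.06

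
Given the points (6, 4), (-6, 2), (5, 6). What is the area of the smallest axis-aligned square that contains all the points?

The bounding box has width 12 and height 4.
An axis-aligned square enclosing the set must have side ≥ max(width, height).
So the minimum side is max(12, 4) = 12.
Area = 12² = 144.

144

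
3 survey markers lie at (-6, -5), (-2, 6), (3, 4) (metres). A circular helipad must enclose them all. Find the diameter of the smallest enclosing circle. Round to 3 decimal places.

12.734

Call the three points A, B, C in the order given.
Side lengths²: AB² = 137, AC² = 162, BC² = 29.
Since AC² = 162 < 137 + 29 = 166, the triangle is acute, so the smallest enclosing circle is the circumcircle.
Circumcentre = (-23/14, -5/14), r² = 3973/98.
Diameter = 2r = 2√(3973/98) ≈ 12.734.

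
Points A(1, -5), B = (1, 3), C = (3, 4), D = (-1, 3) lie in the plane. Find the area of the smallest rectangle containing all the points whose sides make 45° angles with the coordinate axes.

In coordinates u = x + y, v = x − y the rectangle is axis-aligned; the map (x,y)→(u,v) scales areas by 2.
u-values: -4, 4, 7, 2; range = 7 − (-4) = 11.
v-values: 6, -2, -1, -4; range = 6 − (-4) = 10.
Area = (11 × 10) / 2 = 55.

55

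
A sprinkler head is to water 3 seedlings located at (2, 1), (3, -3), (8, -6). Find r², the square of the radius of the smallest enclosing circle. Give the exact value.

Call the three points A, B, C in the order given.
Side lengths²: AB² = 17, AC² = 85, BC² = 34.
Since AC² = 85 ≥ 34 + 17 = 51, the angle opposite AC is not acute, so the smallest enclosing circle has AC as diameter.
Centre = midpoint of AC = (5, -2.5), r² = 85/4 = 21.25.

21.25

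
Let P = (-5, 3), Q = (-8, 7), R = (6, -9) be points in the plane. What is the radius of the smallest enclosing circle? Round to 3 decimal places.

Side lengths²: PQ² = 25, PR² = 265, QR² = 452.
Since QR² = 452 ≥ 265 + 25 = 290, the angle opposite QR is not acute, so the smallest enclosing circle has QR as diameter.
Centre = midpoint of QR = (-1, -1), r² = 452/4 = 113.
r = √113 ≈ 10.630.

10.630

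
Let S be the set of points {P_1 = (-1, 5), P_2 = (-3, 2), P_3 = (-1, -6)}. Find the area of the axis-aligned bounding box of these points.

22

x ranges over [-3, -1], width 2.
y ranges over [-6, 5], height 11.
Area = 2 × 11 = 22.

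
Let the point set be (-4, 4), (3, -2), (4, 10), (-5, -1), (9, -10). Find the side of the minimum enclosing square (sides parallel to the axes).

The bounding box has width 14 and height 20.
An axis-aligned square enclosing the set must have side ≥ max(width, height).
So the minimum side is max(14, 20) = 20.

20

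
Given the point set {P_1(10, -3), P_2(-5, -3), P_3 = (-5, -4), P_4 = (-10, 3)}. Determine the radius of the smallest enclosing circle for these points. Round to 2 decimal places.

A smallest enclosing disk is always determined by at most three of the input points on its boundary.
The farthest pair is P_1–P_4 with squared distance 436. The circle on this segment as diameter has centre (0, 0) and r² = 436/4 = 109.
Check P_2: distance² to centre = 34 ≤ 109, so it lies inside.
All remaining points lie in this disk, and no smaller disk contains both endpoints, so this is the minimum enclosing circle.
r = √109 ≈ 10.44.

10.44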